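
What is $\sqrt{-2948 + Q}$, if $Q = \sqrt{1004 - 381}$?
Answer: $\sqrt{-2948 + \sqrt{623}} \approx 54.065 i$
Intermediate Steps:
$Q = \sqrt{623} \approx 24.96$
$\sqrt{-2948 + Q} = \sqrt{-2948 + \sqrt{623}}$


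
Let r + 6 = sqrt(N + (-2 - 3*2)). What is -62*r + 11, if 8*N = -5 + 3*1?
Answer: 383 - 31*I*sqrt(33) ≈ 383.0 - 178.08*I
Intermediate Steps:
N = -1/4 (N = (-5 + 3*1)/8 = (-5 + 3)/8 = (1/8)*(-2) = -1/4 ≈ -0.25000)
r = -6 + I*sqrt(33)/2 (r = -6 + sqrt(-1/4 + (-2 - 3*2)) = -6 + sqrt(-1/4 + (-2 - 6)) = -6 + sqrt(-1/4 - 8) = -6 + sqrt(-33/4) = -6 + I*sqrt(33)/2 ≈ -6.0 + 2.8723*I)
-62*r + 11 = -62*(-6 + I*sqrt(33)/2) + 11 = (372 - 31*I*sqrt(33)) + 11 = 383 - 31*I*sqrt(33)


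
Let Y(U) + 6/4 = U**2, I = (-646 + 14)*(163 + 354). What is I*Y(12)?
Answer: -46561020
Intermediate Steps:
I = -326744 (I = -632*517 = -326744)
Y(U) = -3/2 + U**2
I*Y(12) = -326744*(-3/2 + 12**2) = -326744*(-3/2 + 144) = -326744*285/2 = -46561020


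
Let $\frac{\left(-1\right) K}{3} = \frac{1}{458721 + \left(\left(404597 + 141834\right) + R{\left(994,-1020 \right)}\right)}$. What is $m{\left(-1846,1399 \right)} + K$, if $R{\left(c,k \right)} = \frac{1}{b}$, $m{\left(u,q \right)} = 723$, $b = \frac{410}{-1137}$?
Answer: $\frac{297956384079}{412111183} \approx 723.0$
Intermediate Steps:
$b = - \frac{410}{1137}$ ($b = 410 \left(- \frac{1}{1137}\right) = - \frac{410}{1137} \approx -0.3606$)
$R{\left(c,k \right)} = - \frac{1137}{410}$ ($R{\left(c,k \right)} = \frac{1}{- \frac{410}{1137}} = - \frac{1137}{410}$)
$K = - \frac{1230}{412111183}$ ($K = - \frac{3}{458721 + \left(\left(404597 + 141834\right) - \frac{1137}{410}\right)} = - \frac{3}{458721 + \left(546431 - \frac{1137}{410}\right)} = - \frac{3}{458721 + \frac{224035573}{410}} = - \frac{3}{\frac{412111183}{410}} = \left(-3\right) \frac{410}{412111183} = - \frac{1230}{412111183} \approx -2.9846 \cdot 10^{-6}$)
$m{\left(-1846,1399 \right)} + K = 723 - \frac{1230}{412111183} = \frac{297956384079}{412111183}$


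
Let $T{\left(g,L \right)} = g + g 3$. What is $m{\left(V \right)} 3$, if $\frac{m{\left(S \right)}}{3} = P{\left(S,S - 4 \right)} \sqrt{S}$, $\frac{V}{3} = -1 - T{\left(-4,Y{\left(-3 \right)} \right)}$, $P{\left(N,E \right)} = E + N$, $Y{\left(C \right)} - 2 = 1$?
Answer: $2322 \sqrt{5} \approx 5192.1$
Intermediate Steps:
$Y{\left(C \right)} = 3$ ($Y{\left(C \right)} = 2 + 1 = 3$)
$T{\left(g,L \right)} = 4 g$ ($T{\left(g,L \right)} = g + 3 g = 4 g$)
$V = 45$ ($V = 3 \left(-1 - 4 \left(-4\right)\right) = 3 \left(-1 - -16\right) = 3 \left(-1 + 16\right) = 3 \cdot 15 = 45$)
$m{\left(S \right)} = 3 \sqrt{S} \left(-4 + 2 S\right)$ ($m{\left(S \right)} = 3 \left(\left(S - 4\right) + S\right) \sqrt{S} = 3 \left(\left(-4 + S\right) + S\right) \sqrt{S} = 3 \left(-4 + 2 S\right) \sqrt{S} = 3 \sqrt{S} \left(-4 + 2 S\right)$)
$m{\left(V \right)} 3 = 6 \sqrt{45} \left(-2 + 45\right) 3 = 6 \cdot 3 \sqrt{5} \cdot 43 \cdot 3 = 774 \sqrt{5} \cdot 3 = 2322 \sqrt{5}$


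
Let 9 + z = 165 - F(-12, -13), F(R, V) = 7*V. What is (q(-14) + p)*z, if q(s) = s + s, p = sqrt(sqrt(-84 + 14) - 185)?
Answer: -6916 + 247*sqrt(-185 + I*sqrt(70)) ≈ -6840.1 + 3360.4*I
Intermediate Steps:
p = sqrt(-185 + I*sqrt(70)) (p = sqrt(sqrt(-70) - 185) = sqrt(I*sqrt(70) - 185) = sqrt(-185 + I*sqrt(70)) ≈ 0.30748 + 13.605*I)
z = 247 (z = -9 + (165 - 7*(-13)) = -9 + (165 - 1*(-91)) = -9 + (165 + 91) = -9 + 256 = 247)
q(s) = 2*s
(q(-14) + p)*z = (2*(-14) + sqrt(-185 + I*sqrt(70)))*247 = (-28 + sqrt(-185 + I*sqrt(70)))*247 = -6916 + 247*sqrt(-185 + I*sqrt(70))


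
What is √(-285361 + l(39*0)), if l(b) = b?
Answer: I*√285361 ≈ 534.19*I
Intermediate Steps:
√(-285361 + l(39*0)) = √(-285361 + 39*0) = √(-285361 + 0) = √(-285361) = I*√285361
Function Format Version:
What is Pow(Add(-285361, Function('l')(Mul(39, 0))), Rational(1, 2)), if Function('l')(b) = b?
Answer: Mul(I, Pow(285361, Rational(1, 2))) ≈ Mul(534.19, I)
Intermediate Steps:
Pow(Add(-285361, Function('l')(Mul(39, 0))), Rational(1, 2)) = Pow(Add(-285361, Mul(39, 0)), Rational(1, 2)) = Pow(Add(-285361, 0), Rational(1, 2)) = Pow(-285361, Rational(1, 2)) = Mul(I, Pow(285361, Rational(1, 2)))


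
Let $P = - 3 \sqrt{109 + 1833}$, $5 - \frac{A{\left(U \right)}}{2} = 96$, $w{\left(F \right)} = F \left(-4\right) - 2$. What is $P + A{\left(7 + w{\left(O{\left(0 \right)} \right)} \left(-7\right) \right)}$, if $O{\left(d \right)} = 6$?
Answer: $-182 - 3 \sqrt{1942} \approx -314.2$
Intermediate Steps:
$w{\left(F \right)} = -2 - 4 F$ ($w{\left(F \right)} = - 4 F - 2 = -2 - 4 F$)
$A{\left(U \right)} = -182$ ($A{\left(U \right)} = 10 - 192 = -182$)
$P = - 3 \sqrt{1942} \approx -132.2$
$P + A{\left(7 + w{\left(O{\left(0 \right)} \right)} \left(-7\right) \right)} = - 3 \sqrt{1942} - 182 = -182 - 3 \sqrt{1942}$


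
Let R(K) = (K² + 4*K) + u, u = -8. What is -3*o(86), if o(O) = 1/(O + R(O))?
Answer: -1/2606 ≈ -0.00038373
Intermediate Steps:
R(K) = -8 + K² + 4*K (R(K) = (K² + 4*K) - 8 = -8 + K² + 4*K)
o(O) = 1/(-8 + O² + 5*O) (o(O) = 1/(O + (-8 + O² + 4*O)) = 1/(-8 + O² + 5*O))
-3*o(86) = -3/(-8 + 86² + 5*86) = -3/(-8 + 7396 + 430) = -3/7818 = -3*1/7818 = -1/2606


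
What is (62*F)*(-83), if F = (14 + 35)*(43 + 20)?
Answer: -15885702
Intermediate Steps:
F = 3087 (F = 49*63 = 3087)
(62*F)*(-83) = (62*3087)*(-83) = 191394*(-83) = -15885702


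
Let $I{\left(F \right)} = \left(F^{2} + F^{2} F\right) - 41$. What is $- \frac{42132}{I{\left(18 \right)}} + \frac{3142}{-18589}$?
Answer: $- \frac{802405078}{113671735} \approx -7.059$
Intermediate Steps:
$I{\left(F \right)} = -41 + F^{2} + F^{3}$ ($I{\left(F \right)} = \left(F^{2} + F^{3}\right) - 41 = -41 + F^{2} + F^{3}$)
$- \frac{42132}{I{\left(18 \right)}} + \frac{3142}{-18589} = - \frac{42132}{-41 + 18^{2} + 18^{3}} + \frac{3142}{-18589} = - \frac{42132}{-41 + 324 + 5832} + 3142 \left(- \frac{1}{18589}\right) = - \frac{42132}{6115} - \frac{3142}{18589} = - \frac{802405078}{113671735}$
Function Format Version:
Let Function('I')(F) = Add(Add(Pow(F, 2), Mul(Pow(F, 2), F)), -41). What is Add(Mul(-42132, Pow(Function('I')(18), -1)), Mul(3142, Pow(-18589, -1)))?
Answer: Rational(-802405078, 113671735) ≈ -7.0590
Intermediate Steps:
Function('I')(F) = Add(-41, Pow(F, 2), Pow(F, 3)) (Function('I')(F) = Add(Add(Pow(F, 2), Pow(F, 3)), -41) = Add(-41, Pow(F, 2), Pow(F, 3)))
Add(Mul(-42132, Pow(Function('I')(18), -1)), Mul(3142, Pow(-18589, -1))) = Add(Mul(-42132, Pow(Add(-41, Pow(18, 2), Pow(18, 3)), -1)), Mul(3142, Pow(-18589, -1))) = Add(Mul(-42132, Pow(Add(-41, 324, 5832), -1)), Mul(3142, Rational(-1, 18589))) = Add(Mul(-42132, Pow(6115, -1)), Rational(-3142, 18589)) = Add(Mul(-42132, Rational(1, 6115)), Rational(-3142, 18589)) = Add(Rational(-42132, 6115), Rational(-3142, 18589)) = Rational(-802405078, 113671735)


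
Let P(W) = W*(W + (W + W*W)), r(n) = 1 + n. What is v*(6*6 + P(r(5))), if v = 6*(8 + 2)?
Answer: 19440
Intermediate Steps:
P(W) = W*(W² + 2*W) (P(W) = W*(W + (W + W²)) = W*(W² + 2*W))
v = 60 (v = 6*10 = 60)
v*(6*6 + P(r(5))) = 60*(6*6 + (1 + 5)²*(2 + (1 + 5))) = 60*(36 + 6²*(2 + 6)) = 60*(36 + 36*8) = 60*(36 + 288) = 60*324 = 19440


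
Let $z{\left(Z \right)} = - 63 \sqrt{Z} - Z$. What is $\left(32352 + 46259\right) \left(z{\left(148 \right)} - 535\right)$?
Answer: $-53691313 - 9904986 \sqrt{37} \approx -1.1394 \cdot 10^{8}$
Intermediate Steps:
$z{\left(Z \right)} = - Z - 63 \sqrt{Z}$
$\left(32352 + 46259\right) \left(z{\left(148 \right)} - 535\right) = \left(32352 + 46259\right) \left(\left(\left(-1\right) 148 - 63 \sqrt{148}\right) - 535\right) = 78611 \left(\left(-148 - 63 \cdot 2 \sqrt{37}\right) - 535\right) = 78611 \left(\left(-148 - 126 \sqrt{37}\right) - 535\right) = 78611 \left(-683 - 126 \sqrt{37}\right) = -53691313 - 9904986 \sqrt{37}$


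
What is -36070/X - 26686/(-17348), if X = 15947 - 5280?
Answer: -170541399/92525558 ≈ -1.8432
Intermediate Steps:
X = 10667
-36070/X - 26686/(-17348) = -36070/10667 - 26686/(-17348) = -36070*1/10667 - 26686*(-1/17348) = -36070/10667 + 13343/8674 = -170541399/92525558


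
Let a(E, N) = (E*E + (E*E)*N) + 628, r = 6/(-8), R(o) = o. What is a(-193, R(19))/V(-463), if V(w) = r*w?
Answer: 994144/463 ≈ 2147.2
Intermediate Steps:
r = -¾ (r = 6*(-⅛) = -¾ ≈ -0.75000)
a(E, N) = 628 + E² + N*E² (a(E, N) = (E² + E²*N) + 628 = (E² + N*E²) + 628 = 628 + E² + N*E²)
V(w) = -3*w/4
a(-193, R(19))/V(-463) = (628 + (-193)² + 19*(-193)²)/((-¾*(-463))) = (628 + 37249 + 19*37249)/(1389/4) = (628 + 37249 + 707731)*(4/1389) = 745608*(4/1389) = 994144/463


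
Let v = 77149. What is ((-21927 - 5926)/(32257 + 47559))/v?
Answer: -27853/6157724584 ≈ -4.5233e-6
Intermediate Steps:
((-21927 - 5926)/(32257 + 47559))/v = ((-21927 - 5926)/(32257 + 47559))/77149 = -27853/79816*(1/77149) = -27853*1/79816*(1/77149) = -27853/79816*1/77149 = -27853/6157724584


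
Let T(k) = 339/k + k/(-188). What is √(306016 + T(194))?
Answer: √6360398609154/4559 ≈ 553.19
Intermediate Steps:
T(k) = 339/k - k/188 (T(k) = 339/k + k*(-1/188) = 339/k - k/188)
√(306016 + T(194)) = √(306016 + (339/194 - 1/188*194)) = √(306016 + (339*(1/194) - 97/94)) = √(306016 + (339/194 - 97/94)) = √(306016 + 3262/4559) = √(1395130206/4559) = √6360398609154/4559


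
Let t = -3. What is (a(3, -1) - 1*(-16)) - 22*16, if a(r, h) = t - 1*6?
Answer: -345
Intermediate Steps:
a(r, h) = -9 (a(r, h) = -3 - 1*6 = -3 - 6 = -9)
(a(3, -1) - 1*(-16)) - 22*16 = (-9 - 1*(-16)) - 22*16 = (-9 + 16) - 352 = 7 - 352 = -345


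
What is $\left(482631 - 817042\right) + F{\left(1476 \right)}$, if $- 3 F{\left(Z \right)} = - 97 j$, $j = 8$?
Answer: $- \frac{1002457}{3} \approx -3.3415 \cdot 10^{5}$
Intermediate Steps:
$F{\left(Z \right)} = \frac{776}{3}$ ($F{\left(Z \right)} = - \frac{\left(-97\right) 8}{3} = \left(- \frac{1}{3}\right) \left(-776\right) = \frac{776}{3}$)
$\left(482631 - 817042\right) + F{\left(1476 \right)} = \left(482631 - 817042\right) + \frac{776}{3} = -334411 + \frac{776}{3} = - \frac{1002457}{3}$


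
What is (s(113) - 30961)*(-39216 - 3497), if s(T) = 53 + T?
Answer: 1315346835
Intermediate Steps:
(s(113) - 30961)*(-39216 - 3497) = ((53 + 113) - 30961)*(-39216 - 3497) = (166 - 30961)*(-42713) = -30795*(-42713) = 1315346835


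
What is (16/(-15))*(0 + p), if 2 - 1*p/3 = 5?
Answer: 48/5 ≈ 9.6000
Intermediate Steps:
p = -9 (p = 6 - 3*5 = 6 - 15 = -9)
(16/(-15))*(0 + p) = (16/(-15))*(0 - 9) = (16*(-1/15))*(-9) = -16/15*(-9) = 48/5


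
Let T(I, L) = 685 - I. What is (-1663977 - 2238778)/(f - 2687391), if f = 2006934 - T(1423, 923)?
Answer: 169685/29553 ≈ 5.7417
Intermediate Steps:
f = 2007672 (f = 2006934 - (685 - 1*1423) = 2006934 - (685 - 1423) = 2006934 - 1*(-738) = 2006934 + 738 = 2007672)
(-1663977 - 2238778)/(f - 2687391) = (-1663977 - 2238778)/(2007672 - 2687391) = -3902755/(-679719) = -3902755*(-1/679719) = 169685/29553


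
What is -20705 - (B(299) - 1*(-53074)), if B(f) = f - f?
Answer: -73779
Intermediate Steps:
B(f) = 0
-20705 - (B(299) - 1*(-53074)) = -20705 - (0 - 1*(-53074)) = -20705 - (0 + 53074) = -20705 - 1*53074 = -20705 - 53074 = -73779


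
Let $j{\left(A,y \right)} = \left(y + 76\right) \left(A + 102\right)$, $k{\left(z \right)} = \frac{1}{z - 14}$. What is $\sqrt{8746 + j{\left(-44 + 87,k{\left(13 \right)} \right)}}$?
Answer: $\sqrt{19621} \approx 140.07$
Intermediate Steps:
$k{\left(z \right)} = \frac{1}{-14 + z}$
$j{\left(A,y \right)} = \left(76 + y\right) \left(102 + A\right)$
$\sqrt{8746 + j{\left(-44 + 87,k{\left(13 \right)} \right)}} = \sqrt{8746 + \left(7752 + 76 \left(-44 + 87\right) + \frac{102}{-14 + 13} + \frac{-44 + 87}{-14 + 13}\right)} = \sqrt{8746 + \left(7752 + 76 \cdot 43 + \frac{102}{-1} + \frac{43}{-1}\right)} = \sqrt{8746 + \left(7752 + 3268 + 102 \left(-1\right) + 43 \left(-1\right)\right)} = \sqrt{8746 + \left(7752 + 3268 - 102 - 43\right)} = \sqrt{8746 + 10875} = \sqrt{19621}$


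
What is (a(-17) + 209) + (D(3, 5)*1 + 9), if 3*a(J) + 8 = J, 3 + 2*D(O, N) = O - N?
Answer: 1243/6 ≈ 207.17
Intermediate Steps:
D(O, N) = -3/2 + O/2 - N/2 (D(O, N) = -3/2 + (O - N)/2 = -3/2 + (O/2 - N/2) = -3/2 + O/2 - N/2)
a(J) = -8/3 + J/3
(a(-17) + 209) + (D(3, 5)*1 + 9) = ((-8/3 + (1/3)*(-17)) + 209) + ((-3/2 + (1/2)*3 - 1/2*5)*1 + 9) = ((-8/3 - 17/3) + 209) + ((-3/2 + 3/2 - 5/2)*1 + 9) = (-25/3 + 209) + (-5/2*1 + 9) = 602/3 + (-5/2 + 9) = 602/3 + 13/2 = 1243/6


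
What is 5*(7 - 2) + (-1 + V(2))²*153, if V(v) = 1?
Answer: 25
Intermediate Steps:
5*(7 - 2) + (-1 + V(2))²*153 = 5*(7 - 2) + (-1 + 1)²*153 = 5*5 + 0²*153 = 25 + 0*153 = 25 + 0 = 25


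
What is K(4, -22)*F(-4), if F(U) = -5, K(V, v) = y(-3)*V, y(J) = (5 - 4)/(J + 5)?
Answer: -10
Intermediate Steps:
y(J) = 1/(5 + J)
K(V, v) = V/2 (K(V, v) = V/(5 - 3) = V/2)
K(4, -22)*F(-4) = ((½)*4)*(-5) = 2*(-5) = -10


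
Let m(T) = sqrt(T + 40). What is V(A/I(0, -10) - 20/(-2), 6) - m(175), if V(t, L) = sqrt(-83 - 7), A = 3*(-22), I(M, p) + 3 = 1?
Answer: -sqrt(215) + 3*I*sqrt(10) ≈ -14.663 + 9.4868*I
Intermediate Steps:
I(M, p) = -2 (I(M, p) = -3 + 1 = -2)
m(T) = sqrt(40 + T)
A = -66
V(t, L) = 3*I*sqrt(10) (V(t, L) = sqrt(-90) = 3*I*sqrt(10))
V(A/I(0, -10) - 20/(-2), 6) - m(175) = 3*I*sqrt(10) - sqrt(40 + 175) = 3*I*sqrt(10) - sqrt(215) = -sqrt(215) + 3*I*sqrt(10)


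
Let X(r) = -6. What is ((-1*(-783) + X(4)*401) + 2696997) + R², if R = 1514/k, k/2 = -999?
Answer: 2689986520423/998001 ≈ 2.6954e+6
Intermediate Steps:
k = -1998 (k = 2*(-999) = -1998)
R = -757/999 (R = 1514/(-1998) = 1514*(-1/1998) = -757/999 ≈ -0.75776)
((-1*(-783) + X(4)*401) + 2696997) + R² = ((-1*(-783) - 6*401) + 2696997) + (-757/999)² = ((783 - 2406) + 2696997) + 573049/998001 = (-1623 + 2696997) + 573049/998001 = 2695374 + 573049/998001 = 2689986520423/998001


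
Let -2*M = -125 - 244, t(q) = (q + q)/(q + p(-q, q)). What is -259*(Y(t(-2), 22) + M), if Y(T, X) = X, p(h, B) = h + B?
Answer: -106967/2 ≈ -53484.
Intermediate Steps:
p(h, B) = B + h
t(q) = 2 (t(q) = (q + q)/(q + (q - q)) = (2*q)/(q + 0) = (2*q)/q = 2)
M = 369/2 (M = -(-125 - 244)/2 = -½*(-369) = 369/2 ≈ 184.50)
-259*(Y(t(-2), 22) + M) = -259*(22 + 369/2) = -259*413/2 = -106967/2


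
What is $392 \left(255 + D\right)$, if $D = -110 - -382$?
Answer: $206584$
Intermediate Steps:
$D = 272$ ($D = -110 + 382 = 272$)
$392 \left(255 + D\right) = 392 \left(255 + 272\right) = 392 \cdot 527 = 206584$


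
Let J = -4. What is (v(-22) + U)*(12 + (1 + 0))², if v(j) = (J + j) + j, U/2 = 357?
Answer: 112554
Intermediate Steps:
U = 714 (U = 2*357 = 714)
v(j) = -4 + 2*j (v(j) = (-4 + j) + j = -4 + 2*j)
(v(-22) + U)*(12 + (1 + 0))² = ((-4 + 2*(-22)) + 714)*(12 + (1 + 0))² = ((-4 - 44) + 714)*(12 + 1)² = (-48 + 714)*13² = 666*169 = 112554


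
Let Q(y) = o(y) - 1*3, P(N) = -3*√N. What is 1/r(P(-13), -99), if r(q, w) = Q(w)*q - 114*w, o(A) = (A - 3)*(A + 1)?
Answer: 418/437444427 + 3331*I*√13/1312333281 ≈ 9.5555e-7 + 9.1517e-6*I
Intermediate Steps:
o(A) = (1 + A)*(-3 + A) (o(A) = (-3 + A)*(1 + A) = (1 + A)*(-3 + A))
Q(y) = -6 + y² - 2*y (Q(y) = (-3 + y² - 2*y) - 1*3 = (-3 + y² - 2*y) - 3 = -6 + y² - 2*y)
r(q, w) = -114*w + q*(-6 + w² - 2*w) (r(q, w) = (-6 + w² - 2*w)*q - 114*w = q*(-6 + w² - 2*w) - 114*w = -114*w + q*(-6 + w² - 2*w))
1/r(P(-13), -99) = 1/(-114*(-99) - (-3*I*√13)*(6 - 1*(-99)² + 2*(-99))) = 1/(11286 - (-3*I*√13)*(6 - 1*9801 - 198)) = 1/(11286 - (-3*I*√13)*(6 - 9801 - 198)) = 1/(11286 - 1*(-3*I*√13)*(-9993)) = 1/(11286 - 29979*I*√13)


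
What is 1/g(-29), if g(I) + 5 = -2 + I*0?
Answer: -⅐ ≈ -0.14286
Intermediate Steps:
g(I) = -7 (g(I) = -5 + (-2 + I*0) = -5 + (-2 + 0) = -5 - 2 = -7)
1/g(-29) = 1/(-7) = -⅐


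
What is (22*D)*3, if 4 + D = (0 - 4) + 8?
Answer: 0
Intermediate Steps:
D = 0 (D = -4 + ((0 - 4) + 8) = -4 + (-4 + 8) = -4 + 4 = 0)
(22*D)*3 = (22*0)*3 = 0*3 = 0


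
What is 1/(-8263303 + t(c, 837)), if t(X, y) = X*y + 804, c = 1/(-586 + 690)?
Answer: -104/859299059 ≈ -1.2103e-7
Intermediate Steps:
c = 1/104 ≈ 0.0096154
t(X, y) = 804 + X*y
1/(-8263303 + t(c, 837)) = 1/(-8263303 + (804 + (1/104)*837)) = 1/(-8263303 + (804 + 837/104)) = 1/(-8263303 + 84453/104) = 1/(-859299059/104) = -104/859299059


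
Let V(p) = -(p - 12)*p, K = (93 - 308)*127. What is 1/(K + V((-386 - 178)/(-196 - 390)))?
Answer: -85849/2343194957 ≈ -3.6638e-5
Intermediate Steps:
K = -27305 (K = -215*127 = -27305)
V(p) = -p*(-12 + p) (V(p) = -(-12 + p)*p = -p*(-12 + p))
1/(K + V((-386 - 178)/(-196 - 390))) = 1/(-27305 + ((-386 - 178)/(-196 - 390))*(12 - (-386 - 178)/(-196 - 390))) = 1/(-27305 + (-564/(-586))*(12 - (-564)/(-586))) = 1/(-27305 + (-564*(-1/586))*(12 - (-564)*(-1)/586)) = 1/(-27305 + 282*(12 - 1*282/293)/293) = 1/(-27305 + 282*(12 - 282/293)/293) = 1/(-27305 + (282/293)*(3234/293)) = 1/(-27305 + 911988/85849) = 1/(-2343194957/85849) = -85849/2343194957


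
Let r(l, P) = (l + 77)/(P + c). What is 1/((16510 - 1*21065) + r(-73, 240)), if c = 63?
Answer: -303/1380161 ≈ -0.00021954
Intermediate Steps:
r(l, P) = (77 + l)/(63 + P) (r(l, P) = (l + 77)/(P + 63) = (77 + l)/(63 + P))
1/((16510 - 1*21065) + r(-73, 240)) = 1/((16510 - 1*21065) + (77 - 73)/(63 + 240)) = 1/((16510 - 21065) + 4/303) = 1/(-4555 + (1/303)*4) = 1/(-4555 + 4/303) = 1/(-1380161/303) = -303/1380161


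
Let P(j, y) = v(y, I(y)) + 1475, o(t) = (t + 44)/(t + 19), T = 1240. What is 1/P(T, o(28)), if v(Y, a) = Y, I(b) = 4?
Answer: 47/69397 ≈ 0.00067726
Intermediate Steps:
o(t) = (44 + t)/(19 + t)
P(j, y) = 1475 + y (P(j, y) = y + 1475 = 1475 + y)
1/P(T, o(28)) = 1/(1475 + (44 + 28)/(19 + 28)) = 1/(1475 + 72/47) = 1/(69397/47) = 47/69397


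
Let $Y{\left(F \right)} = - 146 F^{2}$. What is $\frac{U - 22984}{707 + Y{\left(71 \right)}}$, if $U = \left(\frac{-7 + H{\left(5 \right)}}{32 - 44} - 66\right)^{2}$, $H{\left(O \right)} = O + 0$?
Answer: $\frac{671399}{26470044} \approx 0.025364$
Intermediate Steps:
$H{\left(O \right)} = O$
$U = \frac{156025}{36}$ ($U = \left(\frac{-7 + 5}{32 - 44} - 66\right)^{2} = \left(- \frac{2}{-12} - 66\right)^{2} = \left(\left(-2\right) \left(- \frac{1}{12}\right) - 66\right)^{2} = \left(\frac{1}{6} - 66\right)^{2} = \left(- \frac{395}{6}\right)^{2} = \frac{156025}{36} \approx 4334.0$)
$\frac{U - 22984}{707 + Y{\left(71 \right)}} = \frac{\frac{156025}{36} - 22984}{707 - 146 \cdot 71^{2}} = - \frac{671399}{36 \left(707 - 735986\right)} = - \frac{671399}{36 \left(-735279\right)} = \left(- \frac{671399}{36}\right) \left(- \frac{1}{735279}\right) = \frac{671399}{26470044}$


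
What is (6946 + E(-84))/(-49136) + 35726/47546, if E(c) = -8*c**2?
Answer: 1027263707/584055064 ≈ 1.7588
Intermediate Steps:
(6946 + E(-84))/(-49136) + 35726/47546 = (6946 - 8*(-84)**2)/(-49136) + 35726/47546 = (6946 - 8*7056)*(-1/49136) + 35726*(1/47546) = (6946 - 56448)*(-1/49136) + 17863/23773 = -49502*(-1/49136) + 17863/23773 = 24751/24568 + 17863/23773 = 1027263707/584055064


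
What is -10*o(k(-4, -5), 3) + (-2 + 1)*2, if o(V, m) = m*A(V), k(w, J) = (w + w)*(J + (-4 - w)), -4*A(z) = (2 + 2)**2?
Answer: 118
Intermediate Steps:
A(z) = -4 (A(z) = -(2 + 2)**2/4 = -1/4*4**2 = -1/4*16 = -4)
k(w, J) = 2*w*(-4 + J - w) (k(w, J) = (2*w)*(-4 + J - w) = 2*w*(-4 + J - w))
o(V, m) = -4*m (o(V, m) = m*(-4) = -4*m)
-10*o(k(-4, -5), 3) + (-2 + 1)*2 = -(-40)*3 + (-2 + 1)*2 = -10*(-12) - 1*2 = 120 - 2 = 118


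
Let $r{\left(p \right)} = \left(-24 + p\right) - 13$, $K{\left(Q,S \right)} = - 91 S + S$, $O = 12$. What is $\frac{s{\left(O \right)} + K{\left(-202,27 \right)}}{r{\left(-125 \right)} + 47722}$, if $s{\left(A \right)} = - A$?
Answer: $- \frac{1221}{23780} \approx -0.051346$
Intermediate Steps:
$K{\left(Q,S \right)} = - 90 S$
$r{\left(p \right)} = -37 + p$
$\frac{s{\left(O \right)} + K{\left(-202,27 \right)}}{r{\left(-125 \right)} + 47722} = \frac{\left(-1\right) 12 - 2430}{\left(-37 - 125\right) + 47722} = \frac{-12 - 2430}{-162 + 47722} = - \frac{2442}{47560} = \left(-2442\right) \frac{1}{47560} = - \frac{1221}{23780}$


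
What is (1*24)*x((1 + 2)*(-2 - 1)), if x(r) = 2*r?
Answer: -432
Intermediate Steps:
(1*24)*x((1 + 2)*(-2 - 1)) = (1*24)*(2*((1 + 2)*(-2 - 1))) = 24*(2*(3*(-3))) = 24*(2*(-9)) = 24*(-18) = -432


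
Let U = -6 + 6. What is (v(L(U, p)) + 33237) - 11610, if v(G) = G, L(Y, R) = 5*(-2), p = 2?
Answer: 21617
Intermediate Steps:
U = 0
L(Y, R) = -10
(v(L(U, p)) + 33237) - 11610 = (-10 + 33237) - 11610 = 33227 - 11610 = 21617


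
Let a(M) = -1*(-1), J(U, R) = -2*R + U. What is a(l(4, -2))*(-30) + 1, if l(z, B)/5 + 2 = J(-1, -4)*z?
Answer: -29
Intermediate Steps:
J(U, R) = U - 2*R
l(z, B) = -10 + 35*z (l(z, B) = -10 + 5*((-1 - 2*(-4))*z) = -10 + 5*((-1 + 8)*z) = -10 + 5*(7*z) = -10 + 35*z)
a(M) = 1
a(l(4, -2))*(-30) + 1 = 1*(-30) + 1 = -30 + 1 = -29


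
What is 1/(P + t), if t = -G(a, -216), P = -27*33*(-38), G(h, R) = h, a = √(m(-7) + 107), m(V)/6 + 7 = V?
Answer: 33858/1146364141 + √23/1146364141 ≈ 2.9539e-5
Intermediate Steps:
m(V) = -42 + 6*V
a = √23 (a = √((-42 + 6*(-7)) + 107) = √((-42 - 42) + 107) = √(-84 + 107) = √23 ≈ 4.7958)
P = 33858 (P = -891*(-38) = 33858)
t = -√23 ≈ -4.7958
1/(P + t) = 1/(33858 - √23)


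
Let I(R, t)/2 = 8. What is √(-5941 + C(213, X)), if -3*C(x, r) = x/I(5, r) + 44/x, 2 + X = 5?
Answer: I*√4315866847/852 ≈ 77.107*I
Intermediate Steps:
X = 3 (X = -2 + 5 = 3)
I(R, t) = 16 (I(R, t) = 2*8 = 16)
C(x, r) = -44/(3*x) - x/48 (C(x, r) = -(x/16 + 44/x)/3 = -(44/x + x/16)/3 = -44/(3*x) - x/48)
√(-5941 + C(213, X)) = √(-5941 + (1/48)*(-704 - 1*213²)/213) = √(-5941 + (1/48)*(1/213)*(-704 - 1*45369)) = √(-5941 + (1/48)*(1/213)*(-704 - 45369)) = √(-5941 + (1/48)*(1/213)*(-46073)) = √(-5941 - 46073/10224) = √(-60786857/10224) = I*√4315866847/852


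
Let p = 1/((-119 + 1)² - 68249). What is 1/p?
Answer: -54325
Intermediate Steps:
p = -1/54325 (p = 1/((-118)² - 68249) = 1/(13924 - 68249) = 1/(-54325) = -1/54325 ≈ -1.8408e-5)
1/p = 1/(-1/54325) = -54325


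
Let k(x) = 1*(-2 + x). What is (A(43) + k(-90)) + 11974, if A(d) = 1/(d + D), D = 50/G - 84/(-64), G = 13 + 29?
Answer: 181664234/15289 ≈ 11882.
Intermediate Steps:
G = 42
D = 841/336 (D = 50/42 - 84/(-64) = 50*(1/42) - 84*(-1/64) = 25/21 + 21/16 = 841/336 ≈ 2.5030)
A(d) = 1/(841/336 + d) (A(d) = 1/(d + 841/336) = 1/(841/336 + d))
k(x) = -2 + x
(A(43) + k(-90)) + 11974 = (336/(841 + 336*43) + (-2 - 90)) + 11974 = (336/(841 + 14448) - 92) + 11974 = (336/15289 - 92) + 11974 = -1406252/15289 + 11974 = 181664234/15289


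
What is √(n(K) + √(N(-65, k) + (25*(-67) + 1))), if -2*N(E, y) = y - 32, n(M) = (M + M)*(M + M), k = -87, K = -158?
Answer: √(399424 + 2*I*√6458)/2 ≈ 316.0 + 0.063577*I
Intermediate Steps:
n(M) = 4*M² (n(M) = (2*M)*(2*M) = 4*M²)
N(E, y) = 16 - y/2 (N(E, y) = -(y - 32)/2 = -(-32 + y)/2 = 16 - y/2)
√(n(K) + √(N(-65, k) + (25*(-67) + 1))) = √(4*(-158)² + √((16 - ½*(-87)) + (25*(-67) + 1))) = √(4*24964 + √((16 + 87/2) + (-1675 + 1))) = √(99856 + √(119/2 - 1674)) = √(99856 + √(-3229/2)) = √(99856 + I*√6458/2)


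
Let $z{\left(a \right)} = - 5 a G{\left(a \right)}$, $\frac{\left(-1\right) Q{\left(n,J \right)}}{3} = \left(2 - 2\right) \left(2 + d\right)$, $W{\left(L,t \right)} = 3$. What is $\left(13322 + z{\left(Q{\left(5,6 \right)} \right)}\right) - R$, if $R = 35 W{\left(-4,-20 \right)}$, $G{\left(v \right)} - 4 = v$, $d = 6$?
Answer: $13217$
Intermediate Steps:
$Q{\left(n,J \right)} = 0$ ($Q{\left(n,J \right)} = - 3 \left(2 - 2\right) \left(2 + 6\right) = - 3 \cdot 0 \cdot 8 = \left(-3\right) 0 = 0$)
$G{\left(v \right)} = 4 + v$
$z{\left(a \right)} = - 5 a \left(4 + a\right)$
$R = 105$ ($R = 35 \cdot 3 = 105$)
$\left(13322 + z{\left(Q{\left(5,6 \right)} \right)}\right) - R = \left(13322 - 0 \left(4 + 0\right)\right) - 105 = \left(13322 - 0 \cdot 4\right) - 105 = \left(13322 + 0\right) - 105 = 13322 - 105 = 13217$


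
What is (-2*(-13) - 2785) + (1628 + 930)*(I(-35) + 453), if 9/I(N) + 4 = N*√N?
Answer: 16527515759/14297 + 268590*I*√35/14297 ≈ 1.156e+6 + 111.14*I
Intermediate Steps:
I(N) = 9/(-4 + N^(3/2)) (I(N) = 9/(-4 + N*√N) = 9/(-4 + N^(3/2)))
(-2*(-13) - 2785) + (1628 + 930)*(I(-35) + 453) = (-2*(-13) - 2785) + (1628 + 930)*(9/(-4 + (-35)^(3/2)) + 453) = (26 - 2785) + 2558*(9/(-4 - 35*I*√35) + 453) = -2759 + 2558*(453 + 9/(-4 - 35*I*√35)) = -2759 + (1158774 + 23022/(-4 - 35*I*√35)) = 1156015 + 23022/(-4 - 35*I*√35)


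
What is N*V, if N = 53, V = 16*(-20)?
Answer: -16960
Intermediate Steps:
V = -320
N*V = 53*(-320) = -16960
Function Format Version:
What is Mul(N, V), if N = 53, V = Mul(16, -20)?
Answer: -16960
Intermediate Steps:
V = -320
Mul(N, V) = Mul(53, -320) = -16960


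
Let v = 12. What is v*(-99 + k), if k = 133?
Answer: 408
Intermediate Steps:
v*(-99 + k) = 12*(-99 + 133) = 12*34 = 408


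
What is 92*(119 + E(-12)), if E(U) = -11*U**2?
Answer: -134780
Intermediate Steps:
92*(119 + E(-12)) = 92*(119 - 11*(-12)**2) = 92*(119 - 11*144) = 92*(119 - 1584) = 92*(-1465) = -134780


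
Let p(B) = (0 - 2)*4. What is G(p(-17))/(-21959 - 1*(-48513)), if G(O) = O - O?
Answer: 0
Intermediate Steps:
p(B) = -8 (p(B) = -2*4 = -8)
G(O) = 0
G(p(-17))/(-21959 - 1*(-48513)) = 0/(-21959 - 1*(-48513)) = 0/(-21959 + 48513) = 0/26554 = 0*(1/26554) = 0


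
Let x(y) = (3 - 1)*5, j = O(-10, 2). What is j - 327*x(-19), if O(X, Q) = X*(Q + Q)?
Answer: -3310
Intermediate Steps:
O(X, Q) = 2*Q*X (O(X, Q) = X*(2*Q) = 2*Q*X)
j = -40 (j = 2*2*(-10) = -40)
x(y) = 10 (x(y) = 2*5 = 10)
j - 327*x(-19) = -40 - 327*10 = -40 - 3270 = -3310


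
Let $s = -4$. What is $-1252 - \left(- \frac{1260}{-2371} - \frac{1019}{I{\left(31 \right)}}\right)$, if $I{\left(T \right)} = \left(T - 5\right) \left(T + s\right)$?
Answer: $- \frac{2082349855}{1664442} \approx -1251.1$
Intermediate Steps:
$I{\left(T \right)} = \left(-5 + T\right) \left(-4 + T\right)$ ($I{\left(T \right)} = \left(T - 5\right) \left(T - 4\right) = \left(-5 + T\right) \left(-4 + T\right)$)
$-1252 - \left(- \frac{1260}{-2371} - \frac{1019}{I{\left(31 \right)}}\right) = -1252 - \left(- \frac{1260}{-2371} - \frac{1019}{20 + 31^{2} - 279}\right) = -1252 - \left(\left(-1260\right) \left(- \frac{1}{2371}\right) - \frac{1019}{20 + 961 - 279}\right) = -1252 - \left(\frac{1260}{2371} - \frac{1019}{702}\right) = -1252 - - \frac{1531529}{1664442} = -1252 + \frac{1531529}{1664442} = - \frac{2082349855}{1664442}$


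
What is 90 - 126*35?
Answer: -4320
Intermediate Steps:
90 - 126*35 = 90 - 4410 = -4320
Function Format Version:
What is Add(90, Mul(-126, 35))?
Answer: -4320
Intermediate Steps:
Add(90, Mul(-126, 35)) = Add(90, -4410) = -4320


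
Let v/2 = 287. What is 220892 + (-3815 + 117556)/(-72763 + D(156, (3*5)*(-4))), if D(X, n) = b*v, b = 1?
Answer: 15945858847/72189 ≈ 2.2089e+5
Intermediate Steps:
v = 574 (v = 2*287 = 574)
D(X, n) = 574 (D(X, n) = 1*574 = 574)
220892 + (-3815 + 117556)/(-72763 + D(156, (3*5)*(-4))) = 220892 + (-3815 + 117556)/(-72763 + 574) = 220892 + 113741/(-72189) = 220892 + 113741*(-1/72189) = 220892 - 113741/72189 = 15945858847/72189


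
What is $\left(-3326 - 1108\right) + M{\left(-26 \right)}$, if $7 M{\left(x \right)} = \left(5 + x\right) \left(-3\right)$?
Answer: $-4425$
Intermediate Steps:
$M{\left(x \right)} = - \frac{15}{7} - \frac{3 x}{7}$ ($M{\left(x \right)} = \frac{\left(5 + x\right) \left(-3\right)}{7} = \frac{-15 - 3 x}{7} = - \frac{15}{7} - \frac{3 x}{7}$)
$\left(-3326 - 1108\right) + M{\left(-26 \right)} = \left(-3326 - 1108\right) - -9 = -4434 + \left(- \frac{15}{7} + \frac{78}{7}\right) = -4434 + 9 = -4425$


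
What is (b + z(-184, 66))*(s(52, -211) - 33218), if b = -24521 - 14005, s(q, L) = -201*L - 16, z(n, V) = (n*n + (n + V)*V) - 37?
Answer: -114666615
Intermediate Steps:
z(n, V) = -37 + n**2 + V*(V + n) (z(n, V) = (n**2 + (V + n)*V) - 37 = (n**2 + V*(V + n)) - 37 = -37 + n**2 + V*(V + n))
s(q, L) = -16 - 201*L
b = -38526
(b + z(-184, 66))*(s(52, -211) - 33218) = (-38526 + (-37 + 66**2 + (-184)**2 + 66*(-184)))*((-16 - 201*(-211)) - 33218) = (-38526 + (-37 + 4356 + 33856 - 12144))*((-16 + 42411) - 33218) = (-38526 + 26031)*(42395 - 33218) = -12495*9177 = -114666615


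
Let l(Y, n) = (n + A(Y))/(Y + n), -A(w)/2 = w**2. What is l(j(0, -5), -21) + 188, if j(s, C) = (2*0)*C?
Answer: 189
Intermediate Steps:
A(w) = -2*w**2
j(s, C) = 0 (j(s, C) = 0*C = 0)
l(Y, n) = (n - 2*Y**2)/(Y + n)
l(j(0, -5), -21) + 188 = (-21 - 2*0**2)/(0 - 21) + 188 = (-21 - 2*0)/(-21) + 188 = -(-21 + 0)/21 + 188 = -1/21*(-21) + 188 = 1 + 188 = 189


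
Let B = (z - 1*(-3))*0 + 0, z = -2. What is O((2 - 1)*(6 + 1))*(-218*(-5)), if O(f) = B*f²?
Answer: 0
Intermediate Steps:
B = 0 (B = (-2 - 1*(-3))*0 + 0 = (-2 + 3)*0 + 0 = 1*0 + 0 = 0 + 0 = 0)
O(f) = 0 (O(f) = 0*f² = 0)
O((2 - 1)*(6 + 1))*(-218*(-5)) = 0*(-218*(-5)) = 0*1090 = 0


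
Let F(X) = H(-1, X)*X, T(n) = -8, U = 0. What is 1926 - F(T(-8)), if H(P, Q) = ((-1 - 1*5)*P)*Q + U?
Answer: 1542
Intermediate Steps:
H(P, Q) = -6*P*Q (H(P, Q) = ((-1 - 1*5)*P)*Q + 0 = ((-1 - 5)*P)*Q + 0 = (-6*P)*Q + 0 = -6*P*Q + 0 = -6*P*Q)
F(X) = 6*X² (F(X) = (-6*(-1)*X)*X = (6*X)*X = 6*X²)
1926 - F(T(-8)) = 1926 - 6*(-8)² = 1926 - 6*64 = 1926 - 1*384 = 1926 - 384 = 1542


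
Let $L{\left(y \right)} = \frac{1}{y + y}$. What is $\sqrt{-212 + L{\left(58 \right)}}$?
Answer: $\frac{i \sqrt{713139}}{58} \approx 14.56 i$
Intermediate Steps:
$L{\left(y \right)} = \frac{1}{2 y}$
$\sqrt{-212 + L{\left(58 \right)}} = \sqrt{-212 + \frac{1}{2 \cdot 58}} = \sqrt{-212 + \frac{1}{2} \cdot \frac{1}{58}} = \sqrt{-212 + \frac{1}{116}} = \sqrt{- \frac{24591}{116}} = \frac{i \sqrt{713139}}{58}$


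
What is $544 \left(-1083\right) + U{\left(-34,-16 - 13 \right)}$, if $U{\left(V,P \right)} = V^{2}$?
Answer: $-587996$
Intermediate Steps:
$544 \left(-1083\right) + U{\left(-34,-16 - 13 \right)} = 544 \left(-1083\right) + \left(-34\right)^{2} = -589152 + 1156 = -587996$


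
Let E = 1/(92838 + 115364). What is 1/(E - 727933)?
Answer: -208202/151557106465 ≈ -1.3738e-6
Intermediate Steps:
E = 1/208202 ≈ 4.8030e-6
1/(E - 727933) = 1/(1/208202 - 727933) = 1/(-151557106465/208202) = -208202/151557106465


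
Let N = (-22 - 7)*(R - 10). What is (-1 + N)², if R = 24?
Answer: 165649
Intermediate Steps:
N = -406 (N = (-22 - 7)*(24 - 10) = -29*14 = -406)
(-1 + N)² = (-1 - 406)² = (-407)² = 165649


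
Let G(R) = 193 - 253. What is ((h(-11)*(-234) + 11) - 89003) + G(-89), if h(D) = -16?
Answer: -85308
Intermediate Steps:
G(R) = -60
((h(-11)*(-234) + 11) - 89003) + G(-89) = ((-16*(-234) + 11) - 89003) - 60 = ((3744 + 11) - 89003) - 60 = (3755 - 89003) - 60 = -85248 - 60 = -85308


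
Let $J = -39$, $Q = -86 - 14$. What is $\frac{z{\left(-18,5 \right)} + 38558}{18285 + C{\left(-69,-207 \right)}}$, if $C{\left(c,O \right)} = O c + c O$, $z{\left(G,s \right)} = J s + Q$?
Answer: $\frac{38263}{46851} \approx 0.8167$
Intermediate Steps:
$Q = -100$ ($Q = -86 - 14 = -100$)
$z{\left(G,s \right)} = -100 - 39 s$ ($z{\left(G,s \right)} = - 39 s - 100 = -100 - 39 s$)
$C{\left(c,O \right)} = 2 O c$ ($C{\left(c,O \right)} = O c + O c = 2 O c$)
$\frac{z{\left(-18,5 \right)} + 38558}{18285 + C{\left(-69,-207 \right)}} = \frac{\left(-100 - 195\right) + 38558}{18285 + 2 \left(-207\right) \left(-69\right)} = \frac{\left(-100 - 195\right) + 38558}{18285 + 28566} = \frac{-295 + 38558}{46851} = 38263 \cdot \frac{1}{46851} = \frac{38263}{46851}$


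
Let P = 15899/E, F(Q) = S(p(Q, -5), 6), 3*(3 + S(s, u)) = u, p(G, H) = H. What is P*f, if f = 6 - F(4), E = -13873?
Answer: -111293/13873 ≈ -8.0223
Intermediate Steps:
S(s, u) = -3 + u/3
F(Q) = -1 (F(Q) = -3 + (⅓)*6 = -3 + 2 = -1)
P = -15899/13873 (P = 15899/(-13873) = 15899*(-1/13873) = -15899/13873 ≈ -1.1460)
f = 7 (f = 6 - 1*(-1) = 6 + 1 = 7)
P*f = -15899/13873*7 = -111293/13873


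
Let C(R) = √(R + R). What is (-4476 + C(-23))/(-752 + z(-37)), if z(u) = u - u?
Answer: 1119/188 - I*√46/752 ≈ 5.9521 - 0.0090191*I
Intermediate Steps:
C(R) = √2*√R (C(R) = √(2*R) = √2*√R)
z(u) = 0
(-4476 + C(-23))/(-752 + z(-37)) = (-4476 + √2*√(-23))/(-752 + 0) = (-4476 + √2*(I*√23))/(-752) = (-4476 + I*√46)*(-1/752) = 1119/188 - I*√46/752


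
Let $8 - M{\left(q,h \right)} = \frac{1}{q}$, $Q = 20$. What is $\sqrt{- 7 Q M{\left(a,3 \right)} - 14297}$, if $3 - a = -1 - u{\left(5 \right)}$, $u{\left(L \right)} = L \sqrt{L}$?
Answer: $i \sqrt{15417 - \frac{140}{4 + 5 \sqrt{5}}} \approx 124.13 i$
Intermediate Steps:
$u{\left(L \right)} = L^{\frac{3}{2}}$
$a = 4 + 5 \sqrt{5}$ ($a = 3 - \left(-1 - 5^{\frac{3}{2}}\right) = 3 - \left(-1 - 5 \sqrt{5}\right) = 3 + \left(1 + 5 \sqrt{5}\right) = 4 + 5 \sqrt{5} \approx 15.18$)
$M{\left(q,h \right)} = 8 - \frac{1}{q}$
$\sqrt{- 7 Q M{\left(a,3 \right)} - 14297} = \sqrt{\left(-7\right) 20 \left(8 - \frac{1}{4 + 5 \sqrt{5}}\right) - 14297} = \sqrt{- 140 \left(8 - \frac{1}{4 + 5 \sqrt{5}}\right) - 14297} = \sqrt{\left(-1120 + \frac{140}{4 + 5 \sqrt{5}}\right) - 14297} = \sqrt{-15417 + \frac{140}{4 + 5 \sqrt{5}}}$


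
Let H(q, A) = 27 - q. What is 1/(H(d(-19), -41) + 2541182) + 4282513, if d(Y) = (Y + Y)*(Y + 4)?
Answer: 10880319545808/2540639 ≈ 4.2825e+6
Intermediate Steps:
d(Y) = 2*Y*(4 + Y) (d(Y) = (2*Y)*(4 + Y) = 2*Y*(4 + Y))
1/(H(d(-19), -41) + 2541182) + 4282513 = 1/((27 - 2*(-19)*(4 - 19)) + 2541182) + 4282513 = 1/((27 - 2*(-19)*(-15)) + 2541182) + 4282513 = 1/((27 - 1*570) + 2541182) + 4282513 = 1/((27 - 570) + 2541182) + 4282513 = 1/(-543 + 2541182) + 4282513 = 1/2540639 + 4282513 = 10880319545808/2540639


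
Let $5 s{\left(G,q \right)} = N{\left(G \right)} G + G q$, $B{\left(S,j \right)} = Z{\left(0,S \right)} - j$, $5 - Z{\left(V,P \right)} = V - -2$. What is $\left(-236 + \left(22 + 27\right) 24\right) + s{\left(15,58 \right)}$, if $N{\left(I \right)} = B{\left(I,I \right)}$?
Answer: $1078$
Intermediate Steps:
$Z{\left(V,P \right)} = 3 - V$ ($Z{\left(V,P \right)} = 5 - \left(V - -2\right) = 5 - \left(V + 2\right) = 5 - \left(2 + V\right) = 3 - V$)
$B{\left(S,j \right)} = 3 - j$ ($B{\left(S,j \right)} = \left(3 - 0\right) - j = \left(3 + 0\right) - j = 3 - j$)
$N{\left(I \right)} = 3 - I$
$s{\left(G,q \right)} = \frac{G q}{5} + \frac{G \left(3 - G\right)}{5}$ ($s{\left(G,q \right)} = \frac{\left(3 - G\right) G + G q}{5} = \frac{G \left(3 - G\right) + G q}{5} = \frac{G q + G \left(3 - G\right)}{5} = \frac{G q}{5} + \frac{G \left(3 - G\right)}{5}$)
$\left(-236 + \left(22 + 27\right) 24\right) + s{\left(15,58 \right)} = \left(-236 + \left(22 + 27\right) 24\right) + \frac{1}{5} \cdot 15 \left(3 + 58 - 15\right) = \left(-236 + 49 \cdot 24\right) + \frac{1}{5} \cdot 15 \left(3 + 58 - 15\right) = \left(-236 + 1176\right) + \frac{1}{5} \cdot 15 \cdot 46 = 940 + 138 = 1078$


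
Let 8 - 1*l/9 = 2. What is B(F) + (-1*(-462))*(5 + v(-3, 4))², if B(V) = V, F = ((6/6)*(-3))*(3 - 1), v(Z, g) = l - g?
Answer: 1397544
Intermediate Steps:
l = 54 (l = 72 - 9*2 = 72 - 18 = 54)
v(Z, g) = 54 - g
F = -6 (F = ((6*(⅙))*(-3))*2 = (1*(-3))*2 = -3*2 = -6)
B(F) + (-1*(-462))*(5 + v(-3, 4))² = -6 + (-1*(-462))*(5 + (54 - 1*4))² = -6 + 462*(5 + (54 - 4))² = -6 + 462*(5 + 50)² = -6 + 462*55² = -6 + 462*3025 = -6 + 1397550 = 1397544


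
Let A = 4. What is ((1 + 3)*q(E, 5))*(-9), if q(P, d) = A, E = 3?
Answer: -144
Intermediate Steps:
q(P, d) = 4
((1 + 3)*q(E, 5))*(-9) = ((1 + 3)*4)*(-9) = (4*4)*(-9) = 16*(-9) = -144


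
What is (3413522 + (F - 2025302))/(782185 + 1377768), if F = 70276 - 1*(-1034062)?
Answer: 2492558/2159953 ≈ 1.1540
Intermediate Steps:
F = 1104338 (F = 70276 + 1034062 = 1104338)
(3413522 + (F - 2025302))/(782185 + 1377768) = (3413522 + (1104338 - 2025302))/(782185 + 1377768) = (3413522 - 920964)/2159953 = 2492558*(1/2159953) = 2492558/2159953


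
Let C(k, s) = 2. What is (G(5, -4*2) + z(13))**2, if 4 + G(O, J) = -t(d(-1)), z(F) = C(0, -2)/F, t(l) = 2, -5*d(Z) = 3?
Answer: 5776/169 ≈ 34.177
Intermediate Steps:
d(Z) = -3/5 (d(Z) = -1/5*3 = -3/5)
z(F) = 2/F
G(O, J) = -6 (G(O, J) = -4 - 1*2 = -4 - 2 = -6)
(G(5, -4*2) + z(13))**2 = (-6 + 2/13)**2 = (-76/13)**2 = 5776/169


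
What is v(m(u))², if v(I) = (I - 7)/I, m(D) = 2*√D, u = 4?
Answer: 9/16 ≈ 0.56250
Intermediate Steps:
v(I) = (-7 + I)/I
v(m(u))² = ((-7 + 2*√4)/((2*√4)))² = ((-7 + 2*2)/((2*2)))² = ((-7 + 4)/4)² = ((¼)*(-3))² = (-¾)² = 9/16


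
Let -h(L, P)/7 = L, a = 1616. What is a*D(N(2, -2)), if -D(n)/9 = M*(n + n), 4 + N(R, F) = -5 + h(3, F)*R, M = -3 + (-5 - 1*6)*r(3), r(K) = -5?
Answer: 77141376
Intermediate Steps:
M = 52 (M = -3 + (-5 - 1*6)*(-5) = -3 + (-5 - 6)*(-5) = -3 - 11*(-5) = -3 + 55 = 52)
h(L, P) = -7*L
N(R, F) = -9 - 21*R (N(R, F) = -4 + (-5 + (-7*3)*R) = -4 + (-5 - 21*R) = -9 - 21*R)
D(n) = -936*n (D(n) = -468*(n + n) = -468*2*n = -936*n)
a*D(N(2, -2)) = 1616*(-936*(-9 - 21*2)) = 1616*(-936*(-9 - 42)) = 1616*(-936*(-51)) = 1616*47736 = 77141376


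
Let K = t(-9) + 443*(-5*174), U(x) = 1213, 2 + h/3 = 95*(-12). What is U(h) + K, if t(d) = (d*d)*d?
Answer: -384926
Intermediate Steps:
h = -3426 (h = -6 + 3*(95*(-12)) = -6 + 3*(-1140) = -6 - 3420 = -3426)
t(d) = d³ (t(d) = d²*d = d³)
K = -386139 (K = (-9)³ + 443*(-5*174) = -729 + 443*(-870) = -729 - 385410 = -386139)
U(h) + K = 1213 - 386139 = -384926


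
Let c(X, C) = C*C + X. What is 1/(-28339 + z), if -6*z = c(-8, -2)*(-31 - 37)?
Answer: -3/85153 ≈ -3.5231e-5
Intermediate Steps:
c(X, C) = X + C² (c(X, C) = C² + X = X + C²)
z = -136/3 (z = -(-8 + (-2)²)*(-31 - 37)/6 = -(-8 + 4)*(-68)/6 = -(-2)*(-68)/3 = -⅙*272 = -136/3 ≈ -45.333)
1/(-28339 + z) = 1/(-28339 - 136/3) = 1/(-85153/3) = -3/85153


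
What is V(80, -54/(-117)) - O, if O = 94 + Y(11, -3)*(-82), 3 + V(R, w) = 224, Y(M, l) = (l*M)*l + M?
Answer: 9147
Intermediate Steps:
Y(M, l) = M + M*l² (Y(M, l) = (M*l)*l + M = M*l² + M = M + M*l²)
V(R, w) = 221 (V(R, w) = -3 + 224 = 221)
O = -8926 (O = 94 + (11*(1 + (-3)²))*(-82) = 94 + (11*(1 + 9))*(-82) = 94 + (11*10)*(-82) = 94 + 110*(-82) = 94 - 9020 = -8926)
V(80, -54/(-117)) - O = 221 - 1*(-8926) = 221 + 8926 = 9147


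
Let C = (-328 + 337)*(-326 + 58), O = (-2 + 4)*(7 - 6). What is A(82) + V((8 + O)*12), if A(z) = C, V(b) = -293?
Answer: -2705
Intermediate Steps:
O = 2 (O = 2*1 = 2)
C = -2412 (C = 9*(-268) = -2412)
A(z) = -2412
A(82) + V((8 + O)*12) = -2412 - 293 = -2705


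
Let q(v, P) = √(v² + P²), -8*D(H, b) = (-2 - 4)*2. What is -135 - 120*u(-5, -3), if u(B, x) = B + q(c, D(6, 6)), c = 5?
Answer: 465 - 60*√109 ≈ -161.42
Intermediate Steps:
D(H, b) = 3/2 (D(H, b) = -(-2 - 4)*2/8 = -(-3)*2/4 = -⅛*(-12) = 3/2)
q(v, P) = √(P² + v²)
u(B, x) = B + √109/2 (u(B, x) = B + √((3/2)² + 5²) = B + √(9/4 + 25) = B + √(109/4) = B + √109/2)
-135 - 120*u(-5, -3) = -135 - 120*(-5 + √109/2) = -135 + (600 - 60*√109) = 465 - 60*√109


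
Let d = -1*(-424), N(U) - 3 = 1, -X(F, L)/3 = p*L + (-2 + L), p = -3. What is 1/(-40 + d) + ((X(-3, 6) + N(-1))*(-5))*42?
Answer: -3709439/384 ≈ -9660.0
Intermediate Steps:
X(F, L) = 6 + 6*L (X(F, L) = -3*(-3*L + (-2 + L)) = -3*(-2 - 2*L) = 6 + 6*L)
N(U) = 4 (N(U) = 3 + 1 = 4)
d = 424
1/(-40 + d) + ((X(-3, 6) + N(-1))*(-5))*42 = 1/(-40 + 424) + (((6 + 6*6) + 4)*(-5))*42 = 1/384 + (((6 + 36) + 4)*(-5))*42 = 1/384 + ((42 + 4)*(-5))*42 = 1/384 + (46*(-5))*42 = 1/384 - 230*42 = 1/384 - 9660 = -3709439/384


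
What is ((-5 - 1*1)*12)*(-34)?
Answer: 2448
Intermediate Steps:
((-5 - 1*1)*12)*(-34) = ((-5 - 1)*12)*(-34) = -6*12*(-34) = -72*(-34) = 2448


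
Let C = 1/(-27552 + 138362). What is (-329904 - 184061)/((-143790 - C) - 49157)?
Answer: 56952461650/21380457071 ≈ 2.6638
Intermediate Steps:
C = 1/110810 ≈ 9.0245e-6
(-329904 - 184061)/((-143790 - C) - 49157) = (-329904 - 184061)/((-143790 - 1*1/110810) - 49157) = -513965/((-143790 - 1/110810) - 49157) = -513965/(-15933369901/110810 - 49157) = -513965/(-21380457071/110810) = -513965*(-110810/21380457071) = 56952461650/21380457071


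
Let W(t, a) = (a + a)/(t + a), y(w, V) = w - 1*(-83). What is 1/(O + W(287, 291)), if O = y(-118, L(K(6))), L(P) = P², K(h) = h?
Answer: -289/9824 ≈ -0.029418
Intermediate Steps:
y(w, V) = 83 + w (y(w, V) = w + 83 = 83 + w)
O = -35 (O = 83 - 118 = -35)
W(t, a) = 2*a/(a + t) (W(t, a) = (2*a)/(a + t) = 2*a/(a + t))
1/(O + W(287, 291)) = 1/(-35 + 2*291/(291 + 287)) = 1/(-35 + 2*291/578) = 1/(-35 + 2*291*(1/578)) = 1/(-35 + 291/289) = 1/(-9824/289) = -289/9824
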